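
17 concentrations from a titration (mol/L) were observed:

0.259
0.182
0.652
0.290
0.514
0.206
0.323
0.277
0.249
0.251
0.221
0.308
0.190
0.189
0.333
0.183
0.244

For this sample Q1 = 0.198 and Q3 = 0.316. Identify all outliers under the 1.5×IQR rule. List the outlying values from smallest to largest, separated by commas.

0.514, 0.652

IQR = Q3 − Q1 = 0.316 − 0.198 = 0.118.
Lower fence = Q1 − 1.5·IQR = 0.198 − 0.177 = 0.021.
Upper fence = Q3 + 1.5·IQR = 0.316 + 0.177 = 0.493.
0.514 > 0.493 → outlier.
0.652 > 0.493 → outlier.
All remaining values lie within [0.021, 0.493].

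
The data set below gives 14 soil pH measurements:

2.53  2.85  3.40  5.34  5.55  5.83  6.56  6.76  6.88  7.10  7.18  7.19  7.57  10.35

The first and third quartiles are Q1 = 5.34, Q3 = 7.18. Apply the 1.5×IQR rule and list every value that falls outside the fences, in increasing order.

2.53, 10.35

IQR = Q3 − Q1 = 7.18 − 5.34 = 1.84.
Lower fence = Q1 − 1.5·IQR = 5.34 − 2.76 = 2.58.
Upper fence = Q3 + 1.5·IQR = 7.18 + 2.76 = 9.94.
2.53 < 2.58 → outlier.
10.35 > 9.94 → outlier.
All remaining values lie within [2.58, 9.94].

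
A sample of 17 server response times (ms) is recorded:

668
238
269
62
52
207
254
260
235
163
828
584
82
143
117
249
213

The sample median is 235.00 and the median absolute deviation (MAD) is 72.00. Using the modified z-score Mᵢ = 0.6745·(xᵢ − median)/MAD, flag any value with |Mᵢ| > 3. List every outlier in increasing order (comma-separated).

|Mᵢ| > 3 ⇔ |xᵢ − 235.00| > 3·72.00/0.6745 = 320.24.
So outliers lie outside [-85.24, 555.24].
584: M = 3.27 → outlier.
668: M = 4.06 → outlier.
828: M = 5.56 → outlier.

584, 668, 828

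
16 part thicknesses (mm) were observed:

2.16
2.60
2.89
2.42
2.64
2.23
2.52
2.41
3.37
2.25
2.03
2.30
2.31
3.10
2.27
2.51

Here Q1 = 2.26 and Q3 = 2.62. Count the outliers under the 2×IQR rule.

IQR = 0.36; fences at 2.26 − 0.72 = 1.54 and 2.62 + 0.72 = 3.34.
Outside the cutoffs: 3.37.

1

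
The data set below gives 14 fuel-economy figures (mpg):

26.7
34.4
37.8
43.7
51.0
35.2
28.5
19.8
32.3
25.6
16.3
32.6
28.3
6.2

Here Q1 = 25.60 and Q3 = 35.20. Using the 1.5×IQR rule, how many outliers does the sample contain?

2

IQR = 9.60; fences at 25.60 − 14.40 = 11.20 and 35.20 + 14.40 = 49.60.
Outside the cutoffs: 6.2, 51.0.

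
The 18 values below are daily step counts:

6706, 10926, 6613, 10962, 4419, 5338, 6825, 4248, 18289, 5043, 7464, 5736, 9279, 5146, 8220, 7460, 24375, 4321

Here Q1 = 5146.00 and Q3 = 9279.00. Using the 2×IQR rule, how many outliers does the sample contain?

2

IQR = 4133.00; fences at 5146.00 − 8266.00 = -3120.00 and 9279.00 + 8266.00 = 17545.00.
Outside the cutoffs: 18289, 24375.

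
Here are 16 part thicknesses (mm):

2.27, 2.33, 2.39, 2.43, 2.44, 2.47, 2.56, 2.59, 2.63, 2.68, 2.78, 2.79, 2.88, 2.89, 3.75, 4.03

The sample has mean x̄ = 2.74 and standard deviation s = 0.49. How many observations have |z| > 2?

2

Cutoffs: x̄ ± 2s = [1.76, 3.72].
Outside the cutoffs: 3.75, 4.03.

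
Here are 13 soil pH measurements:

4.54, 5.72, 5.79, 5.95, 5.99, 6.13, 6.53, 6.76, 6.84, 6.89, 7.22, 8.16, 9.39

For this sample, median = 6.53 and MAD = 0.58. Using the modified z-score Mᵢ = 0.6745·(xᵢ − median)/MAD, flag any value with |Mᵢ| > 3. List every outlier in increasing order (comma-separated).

|Mᵢ| > 3 ⇔ |xᵢ − 6.53| > 3·0.58/0.6745 = 2.58.
So outliers lie outside [3.95, 9.11].
9.39: M = 3.33 → outlier.

9.39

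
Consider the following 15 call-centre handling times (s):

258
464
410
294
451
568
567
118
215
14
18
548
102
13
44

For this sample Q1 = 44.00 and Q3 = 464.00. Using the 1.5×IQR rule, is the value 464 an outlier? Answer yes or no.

no

IQR = Q3 − Q1 = 464.00 − 44.00 = 420.00.
Lower fence = Q1 − 1.5·IQR = 44.00 − 630.00 = -586.00.
Upper fence = Q3 + 1.5·IQR = 464.00 + 630.00 = 1094.00.
464 lies within [-586.00, 1094.00].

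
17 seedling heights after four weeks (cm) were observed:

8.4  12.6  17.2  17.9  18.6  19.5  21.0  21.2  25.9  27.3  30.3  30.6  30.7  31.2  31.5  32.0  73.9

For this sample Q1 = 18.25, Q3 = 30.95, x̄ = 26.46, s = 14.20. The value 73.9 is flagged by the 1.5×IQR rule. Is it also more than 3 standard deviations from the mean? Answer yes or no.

z = (73.9 − 26.46) / 14.20 = 3.34.
|z| = 3.34 > 3.

yes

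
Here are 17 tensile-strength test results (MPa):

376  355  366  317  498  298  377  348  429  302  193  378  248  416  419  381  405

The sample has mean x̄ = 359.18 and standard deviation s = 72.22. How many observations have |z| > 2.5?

Cutoffs: x̄ ± 2.5s = [178.63, 539.73].
Every value lies within the cutoffs.

0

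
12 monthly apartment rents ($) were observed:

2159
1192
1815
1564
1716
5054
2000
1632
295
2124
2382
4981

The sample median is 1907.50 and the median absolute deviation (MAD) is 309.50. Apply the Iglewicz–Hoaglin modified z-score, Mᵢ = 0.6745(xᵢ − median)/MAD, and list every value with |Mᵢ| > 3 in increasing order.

295, 4981, 5054

|Mᵢ| > 3 ⇔ |xᵢ − 1907.50| > 3·309.50/0.6745 = 1376.58.
So outliers lie outside [530.92, 3284.08].
295: M = -3.51 → outlier.
4981: M = 6.70 → outlier.
5054: M = 6.86 → outlier.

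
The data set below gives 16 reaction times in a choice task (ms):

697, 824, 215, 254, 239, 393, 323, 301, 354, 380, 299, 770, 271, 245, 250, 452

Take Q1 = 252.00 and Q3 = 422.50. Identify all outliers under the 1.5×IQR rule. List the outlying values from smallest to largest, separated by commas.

697, 770, 824

IQR = Q3 − Q1 = 422.50 − 252.00 = 170.50.
Lower fence = Q1 − 1.5·IQR = 252.00 − 255.75 = -3.75.
Upper fence = Q3 + 1.5·IQR = 422.50 + 255.75 = 678.25.
697 > 678.25 → outlier.
770 > 678.25 → outlier.
824 > 678.25 → outlier.
All remaining values lie within [-3.75, 678.25].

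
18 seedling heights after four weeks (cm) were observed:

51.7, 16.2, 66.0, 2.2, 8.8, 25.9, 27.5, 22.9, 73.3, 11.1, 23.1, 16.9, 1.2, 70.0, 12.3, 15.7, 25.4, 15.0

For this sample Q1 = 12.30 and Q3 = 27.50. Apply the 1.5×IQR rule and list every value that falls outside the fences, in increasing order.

51.7, 66.0, 70.0, 73.3

IQR = Q3 − Q1 = 27.50 − 12.30 = 15.20.
Lower fence = Q1 − 1.5·IQR = 12.30 − 22.80 = -10.50.
Upper fence = Q3 + 1.5·IQR = 27.50 + 22.80 = 50.30.
51.7 > 50.30 → outlier.
66.0 > 50.30 → outlier.
70.0 > 50.30 → outlier.
73.3 > 50.30 → outlier.
All remaining values lie within [-10.50, 50.30].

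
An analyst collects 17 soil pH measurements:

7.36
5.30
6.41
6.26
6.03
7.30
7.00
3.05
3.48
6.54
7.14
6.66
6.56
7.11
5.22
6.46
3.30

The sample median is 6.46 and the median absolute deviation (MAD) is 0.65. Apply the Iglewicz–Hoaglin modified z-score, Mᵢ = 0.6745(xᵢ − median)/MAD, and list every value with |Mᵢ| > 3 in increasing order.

|Mᵢ| > 3 ⇔ |xᵢ − 6.46| > 3·0.65/0.6745 = 2.89.
So outliers lie outside [3.57, 9.35].
3.05: M = -3.54 → outlier.
3.30: M = -3.28 → outlier.
3.48: M = -3.09 → outlier.

3.05, 3.30, 3.48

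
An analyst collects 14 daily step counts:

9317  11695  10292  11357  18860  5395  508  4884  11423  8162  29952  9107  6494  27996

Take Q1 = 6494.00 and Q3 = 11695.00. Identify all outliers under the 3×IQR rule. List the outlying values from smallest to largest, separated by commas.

27996, 29952

IQR = Q3 − Q1 = 11695.00 − 6494.00 = 5201.00.
Lower fence = Q1 − 3·IQR = 6494.00 − 15603.00 = -9109.00.
Upper fence = Q3 + 3·IQR = 11695.00 + 15603.00 = 27298.00.
27996 > 27298.00 → outlier.
29952 > 27298.00 → outlier.
All remaining values lie within [-9109.00, 27298.00].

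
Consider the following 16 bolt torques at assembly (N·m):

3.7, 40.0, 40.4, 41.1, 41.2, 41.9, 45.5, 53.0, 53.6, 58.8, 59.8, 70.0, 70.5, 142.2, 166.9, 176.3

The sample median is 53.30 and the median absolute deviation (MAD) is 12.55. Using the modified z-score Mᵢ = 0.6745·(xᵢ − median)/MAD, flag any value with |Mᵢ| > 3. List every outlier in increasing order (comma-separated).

|Mᵢ| > 3 ⇔ |xᵢ − 53.30| > 3·12.55/0.6745 = 55.82.
So outliers lie outside [-2.52, 109.12].
142.2: M = 4.78 → outlier.
166.9: M = 6.11 → outlier.
176.3: M = 6.61 → outlier.

142.2, 166.9, 176.3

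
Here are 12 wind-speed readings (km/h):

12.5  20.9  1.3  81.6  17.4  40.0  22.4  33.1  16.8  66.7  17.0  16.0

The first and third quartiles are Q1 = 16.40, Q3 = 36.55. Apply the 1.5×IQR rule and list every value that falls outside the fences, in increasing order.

81.6

IQR = Q3 − Q1 = 36.55 − 16.40 = 20.15.
Lower fence = Q1 − 1.5·IQR = 16.40 − 30.225 = -13.825.
Upper fence = Q3 + 1.5·IQR = 36.55 + 30.225 = 66.775.
81.6 > 66.775 → outlier.
All remaining values lie within [-13.825, 66.775].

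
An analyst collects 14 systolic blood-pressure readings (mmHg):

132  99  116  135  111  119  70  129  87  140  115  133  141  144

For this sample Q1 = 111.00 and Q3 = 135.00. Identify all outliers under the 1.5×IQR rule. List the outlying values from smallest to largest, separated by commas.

IQR = Q3 − Q1 = 135.00 − 111.00 = 24.00.
Lower fence = Q1 − 1.5·IQR = 111.00 − 36.00 = 75.00.
Upper fence = Q3 + 1.5·IQR = 135.00 + 36.00 = 171.00.
70 < 75.00 → outlier.
All remaining values lie within [75.00, 171.00].

70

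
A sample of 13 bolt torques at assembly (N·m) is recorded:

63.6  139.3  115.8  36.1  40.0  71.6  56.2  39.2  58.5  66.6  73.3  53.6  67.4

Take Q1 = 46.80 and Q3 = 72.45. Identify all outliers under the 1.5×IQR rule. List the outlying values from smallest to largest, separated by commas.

115.8, 139.3

IQR = Q3 − Q1 = 72.45 − 46.80 = 25.65.
Lower fence = Q1 − 1.5·IQR = 46.80 − 38.475 = 8.325.
Upper fence = Q3 + 1.5·IQR = 72.45 + 38.475 = 110.925.
115.8 > 110.925 → outlier.
139.3 > 110.925 → outlier.
All remaining values lie within [8.325, 110.925].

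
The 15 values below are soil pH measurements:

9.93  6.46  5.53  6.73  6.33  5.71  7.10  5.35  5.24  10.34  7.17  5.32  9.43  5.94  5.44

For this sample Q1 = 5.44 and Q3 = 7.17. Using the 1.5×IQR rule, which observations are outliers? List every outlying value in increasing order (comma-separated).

IQR = Q3 − Q1 = 7.17 − 5.44 = 1.73.
Lower fence = Q1 − 1.5·IQR = 5.44 − 2.595 = 2.845.
Upper fence = Q3 + 1.5·IQR = 7.17 + 2.595 = 9.765.
9.93 > 9.765 → outlier.
10.34 > 9.765 → outlier.
All remaining values lie within [2.845, 9.765].

9.93, 10.34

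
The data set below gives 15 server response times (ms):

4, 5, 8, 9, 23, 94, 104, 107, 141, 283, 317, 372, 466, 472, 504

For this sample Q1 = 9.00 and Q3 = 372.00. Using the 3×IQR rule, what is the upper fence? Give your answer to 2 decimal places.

1461.00

IQR = Q3 − Q1 = 372.00 − 9.00 = 363.00.
Lower fence = Q1 − 3·IQR = 9.00 − 1089.00 = -1080.00.
Upper fence = Q3 + 3·IQR = 372.00 + 1089.00 = 1461.00.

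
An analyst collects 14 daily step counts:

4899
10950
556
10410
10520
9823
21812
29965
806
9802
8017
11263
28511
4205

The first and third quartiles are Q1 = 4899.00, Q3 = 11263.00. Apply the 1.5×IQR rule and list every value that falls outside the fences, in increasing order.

21812, 28511, 29965

IQR = Q3 − Q1 = 11263.00 − 4899.00 = 6364.00.
Lower fence = Q1 − 1.5·IQR = 4899.00 − 9546.00 = -4647.00.
Upper fence = Q3 + 1.5·IQR = 11263.00 + 9546.00 = 20809.00.
21812 > 20809.00 → outlier.
28511 > 20809.00 → outlier.
29965 > 20809.00 → outlier.
All remaining values lie within [-4647.00, 20809.00].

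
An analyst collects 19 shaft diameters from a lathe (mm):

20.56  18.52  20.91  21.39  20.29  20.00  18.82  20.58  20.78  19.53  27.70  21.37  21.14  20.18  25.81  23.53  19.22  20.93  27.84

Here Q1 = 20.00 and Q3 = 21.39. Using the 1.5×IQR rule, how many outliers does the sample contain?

IQR = 1.39; fences at 20.00 − 2.085 = 17.915 and 21.39 + 2.085 = 23.475.
Outside the cutoffs: 23.53, 25.81, 27.70, 27.84.

4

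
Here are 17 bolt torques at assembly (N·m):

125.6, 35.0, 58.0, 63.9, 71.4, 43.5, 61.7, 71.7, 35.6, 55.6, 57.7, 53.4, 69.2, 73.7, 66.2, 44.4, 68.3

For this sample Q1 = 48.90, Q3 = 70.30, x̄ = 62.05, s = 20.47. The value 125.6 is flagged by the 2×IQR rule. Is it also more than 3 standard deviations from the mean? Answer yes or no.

yes

z = (125.6 − 62.05) / 20.47 = 3.10.
|z| = 3.10 > 3.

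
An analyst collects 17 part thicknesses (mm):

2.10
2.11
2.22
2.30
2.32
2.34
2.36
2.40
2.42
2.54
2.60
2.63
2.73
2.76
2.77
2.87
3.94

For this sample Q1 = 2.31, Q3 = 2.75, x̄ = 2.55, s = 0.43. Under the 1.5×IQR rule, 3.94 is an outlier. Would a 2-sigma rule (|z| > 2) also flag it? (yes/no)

z = (3.94 − 2.55) / 0.43 = 3.23.
|z| = 3.23 > 2.

yes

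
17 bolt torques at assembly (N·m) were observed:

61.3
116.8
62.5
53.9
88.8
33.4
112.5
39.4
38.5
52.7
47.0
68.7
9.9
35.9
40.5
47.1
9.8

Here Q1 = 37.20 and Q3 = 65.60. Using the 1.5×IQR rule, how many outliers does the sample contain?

2

IQR = 28.40; fences at 37.20 − 42.60 = -5.40 and 65.60 + 42.60 = 108.20.
Outside the cutoffs: 112.5, 116.8.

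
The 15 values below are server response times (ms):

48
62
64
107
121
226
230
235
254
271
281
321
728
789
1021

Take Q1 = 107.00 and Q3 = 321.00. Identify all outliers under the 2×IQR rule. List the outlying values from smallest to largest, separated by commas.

789, 1021

IQR = Q3 − Q1 = 321.00 − 107.00 = 214.00.
Lower fence = Q1 − 2·IQR = 107.00 − 428.00 = -321.00.
Upper fence = Q3 + 2·IQR = 321.00 + 428.00 = 749.00.
789 > 749.00 → outlier.
1021 > 749.00 → outlier.
All remaining values lie within [-321.00, 749.00].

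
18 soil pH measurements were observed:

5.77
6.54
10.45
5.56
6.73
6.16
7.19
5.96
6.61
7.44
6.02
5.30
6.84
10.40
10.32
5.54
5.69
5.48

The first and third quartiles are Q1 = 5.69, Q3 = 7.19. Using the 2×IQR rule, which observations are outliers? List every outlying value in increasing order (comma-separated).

10.32, 10.40, 10.45

IQR = Q3 − Q1 = 7.19 − 5.69 = 1.50.
Lower fence = Q1 − 2·IQR = 5.69 − 3.00 = 2.69.
Upper fence = Q3 + 2·IQR = 7.19 + 3.00 = 10.19.
10.32 > 10.19 → outlier.
10.40 > 10.19 → outlier.
10.45 > 10.19 → outlier.
All remaining values lie within [2.69, 10.19].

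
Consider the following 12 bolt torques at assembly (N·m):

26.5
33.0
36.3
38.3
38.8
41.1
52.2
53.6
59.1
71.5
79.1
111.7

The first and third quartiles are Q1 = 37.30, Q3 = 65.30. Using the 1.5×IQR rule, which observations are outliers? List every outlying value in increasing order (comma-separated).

IQR = Q3 − Q1 = 65.30 − 37.30 = 28.00.
Lower fence = Q1 − 1.5·IQR = 37.30 − 42.00 = -4.70.
Upper fence = Q3 + 1.5·IQR = 65.30 + 42.00 = 107.30.
111.7 > 107.30 → outlier.
All remaining values lie within [-4.70, 107.30].

111.7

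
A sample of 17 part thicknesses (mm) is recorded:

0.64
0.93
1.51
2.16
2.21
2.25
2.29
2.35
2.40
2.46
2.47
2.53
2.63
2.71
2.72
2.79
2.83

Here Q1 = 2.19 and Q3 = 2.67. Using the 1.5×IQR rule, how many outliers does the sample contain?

IQR = 0.48; fences at 2.19 − 0.72 = 1.47 and 2.67 + 0.72 = 3.39.
Outside the cutoffs: 0.64, 0.93.

2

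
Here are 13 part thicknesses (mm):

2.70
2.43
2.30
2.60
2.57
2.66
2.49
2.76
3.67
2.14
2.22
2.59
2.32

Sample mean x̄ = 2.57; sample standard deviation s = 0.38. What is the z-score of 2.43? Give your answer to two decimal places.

z = (2.43 − 2.57) / 0.38 = -0.37.

-0.37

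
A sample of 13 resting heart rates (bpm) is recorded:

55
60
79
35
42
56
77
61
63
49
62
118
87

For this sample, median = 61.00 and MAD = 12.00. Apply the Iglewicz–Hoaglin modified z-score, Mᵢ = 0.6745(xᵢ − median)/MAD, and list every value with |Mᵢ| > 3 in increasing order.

|Mᵢ| > 3 ⇔ |xᵢ − 61.00| > 3·12.00/0.6745 = 53.37.
So outliers lie outside [7.63, 114.37].
118: M = 3.20 → outlier.

118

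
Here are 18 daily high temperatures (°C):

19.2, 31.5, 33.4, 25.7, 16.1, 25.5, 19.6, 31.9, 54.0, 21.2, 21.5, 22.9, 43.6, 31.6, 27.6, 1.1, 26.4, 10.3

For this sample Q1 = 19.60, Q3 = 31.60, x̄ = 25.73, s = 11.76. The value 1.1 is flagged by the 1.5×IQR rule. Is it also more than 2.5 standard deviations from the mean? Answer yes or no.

z = (1.1 − 25.73) / 11.76 = -2.09.
|z| = 2.09 ≤ 2.5.

no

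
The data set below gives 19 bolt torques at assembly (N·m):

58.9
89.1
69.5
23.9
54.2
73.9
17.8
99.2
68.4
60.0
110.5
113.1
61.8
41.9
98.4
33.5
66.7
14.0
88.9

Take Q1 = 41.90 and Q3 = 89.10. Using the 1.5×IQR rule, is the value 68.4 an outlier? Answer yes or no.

no

IQR = Q3 − Q1 = 89.10 − 41.90 = 47.20.
Lower fence = Q1 − 1.5·IQR = 41.90 − 70.80 = -28.90.
Upper fence = Q3 + 1.5·IQR = 89.10 + 70.80 = 159.90.
68.4 lies within [-28.90, 159.90].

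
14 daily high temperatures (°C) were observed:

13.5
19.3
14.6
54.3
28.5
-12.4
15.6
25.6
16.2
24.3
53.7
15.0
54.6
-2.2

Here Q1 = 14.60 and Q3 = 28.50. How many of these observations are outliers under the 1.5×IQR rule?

4

IQR = 13.90; fences at 14.60 − 20.85 = -6.25 and 28.50 + 20.85 = 49.35.
Outside the cutoffs: -12.4, 53.7, 54.3, 54.6.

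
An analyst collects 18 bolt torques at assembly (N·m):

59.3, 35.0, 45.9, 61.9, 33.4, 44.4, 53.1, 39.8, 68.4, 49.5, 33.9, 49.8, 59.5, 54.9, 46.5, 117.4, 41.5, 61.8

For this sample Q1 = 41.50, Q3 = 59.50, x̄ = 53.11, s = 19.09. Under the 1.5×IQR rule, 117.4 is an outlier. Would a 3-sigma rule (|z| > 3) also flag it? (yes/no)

z = (117.4 − 53.11) / 19.09 = 3.37.
|z| = 3.37 > 3.

yes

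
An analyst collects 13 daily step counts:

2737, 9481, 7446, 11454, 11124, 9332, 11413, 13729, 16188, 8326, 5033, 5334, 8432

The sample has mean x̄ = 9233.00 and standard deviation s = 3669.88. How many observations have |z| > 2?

0

Cutoffs: x̄ ± 2s = [1893.24, 16572.76].
Every value lies within the cutoffs.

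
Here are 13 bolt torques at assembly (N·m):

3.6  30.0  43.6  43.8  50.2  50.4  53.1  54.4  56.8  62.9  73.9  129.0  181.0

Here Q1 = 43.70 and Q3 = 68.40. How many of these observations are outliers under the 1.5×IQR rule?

IQR = 24.70; fences at 43.70 − 37.05 = 6.65 and 68.40 + 37.05 = 105.45.
Outside the cutoffs: 3.6, 129.0, 181.0.

3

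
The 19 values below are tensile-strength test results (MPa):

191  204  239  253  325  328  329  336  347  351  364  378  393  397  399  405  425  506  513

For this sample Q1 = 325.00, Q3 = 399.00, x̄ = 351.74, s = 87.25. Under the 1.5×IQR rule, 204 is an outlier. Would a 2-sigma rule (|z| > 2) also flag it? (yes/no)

no

z = (204 − 351.74) / 87.25 = -1.69.
|z| = 1.69 ≤ 2.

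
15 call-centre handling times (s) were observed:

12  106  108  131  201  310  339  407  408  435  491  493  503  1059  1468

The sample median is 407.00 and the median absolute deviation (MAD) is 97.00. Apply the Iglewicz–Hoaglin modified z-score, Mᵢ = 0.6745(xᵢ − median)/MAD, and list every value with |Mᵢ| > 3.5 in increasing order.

|Mᵢ| > 3.5 ⇔ |xᵢ − 407.00| > 3.5·97.00/0.6745 = 503.34.
So outliers lie outside [-96.34, 910.34].
1059: M = 4.53 → outlier.
1468: M = 7.38 → outlier.

1059, 1468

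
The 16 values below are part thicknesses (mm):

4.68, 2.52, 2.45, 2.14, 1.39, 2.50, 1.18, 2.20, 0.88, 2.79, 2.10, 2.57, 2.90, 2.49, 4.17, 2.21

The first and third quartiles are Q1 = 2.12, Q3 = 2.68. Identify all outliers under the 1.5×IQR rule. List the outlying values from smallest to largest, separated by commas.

0.88, 1.18, 4.17, 4.68

IQR = Q3 − Q1 = 2.68 − 2.12 = 0.56.
Lower fence = Q1 − 1.5·IQR = 2.12 − 0.84 = 1.28.
Upper fence = Q3 + 1.5·IQR = 2.68 + 0.84 = 3.52.
0.88 < 1.28 → outlier.
1.18 < 1.28 → outlier.
4.17 > 3.52 → outlier.
4.68 > 3.52 → outlier.
All remaining values lie within [1.28, 3.52].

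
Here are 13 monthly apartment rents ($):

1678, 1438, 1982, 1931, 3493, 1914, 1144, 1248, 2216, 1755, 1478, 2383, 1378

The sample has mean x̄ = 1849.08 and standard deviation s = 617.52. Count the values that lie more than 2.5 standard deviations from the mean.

Cutoffs: x̄ ± 2.5s = [305.28, 3392.88].
Outside the cutoffs: 3493.

1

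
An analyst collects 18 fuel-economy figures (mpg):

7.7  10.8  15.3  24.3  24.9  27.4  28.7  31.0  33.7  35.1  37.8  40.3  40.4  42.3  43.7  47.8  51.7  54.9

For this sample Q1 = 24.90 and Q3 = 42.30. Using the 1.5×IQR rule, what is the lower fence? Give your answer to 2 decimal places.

-1.20

IQR = Q3 − Q1 = 42.30 − 24.90 = 17.40.
Lower fence = Q1 − 1.5·IQR = 24.90 − 26.10 = -1.20.
Upper fence = Q3 + 1.5·IQR = 42.30 + 26.10 = 68.40.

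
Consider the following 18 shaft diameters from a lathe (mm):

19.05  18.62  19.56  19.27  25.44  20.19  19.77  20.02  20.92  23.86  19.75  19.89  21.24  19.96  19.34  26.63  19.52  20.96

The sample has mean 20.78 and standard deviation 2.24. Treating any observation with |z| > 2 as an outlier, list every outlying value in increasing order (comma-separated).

25.44, 26.63

Cutoffs at x̄ ± 2s: 20.78 ± 2·2.24 = [16.30, 25.26].
25.44: z = 2.08, |z| > 2 → outlier.
26.63: z = 2.61, |z| > 2 → outlier.
Every other value lies within [16.30, 25.26].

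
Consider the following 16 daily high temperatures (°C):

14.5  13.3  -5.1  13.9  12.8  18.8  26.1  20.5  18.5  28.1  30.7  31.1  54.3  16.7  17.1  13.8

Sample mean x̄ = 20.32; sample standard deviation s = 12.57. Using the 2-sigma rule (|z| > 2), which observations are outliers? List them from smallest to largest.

-5.1, 54.3

Cutoffs at x̄ ± 2s: 20.32 ± 2·12.57 = [-4.82, 45.46].
-5.1: z = -2.02, |z| > 2 → outlier.
54.3: z = 2.70, |z| > 2 → outlier.
Every other value lies within [-4.82, 45.46].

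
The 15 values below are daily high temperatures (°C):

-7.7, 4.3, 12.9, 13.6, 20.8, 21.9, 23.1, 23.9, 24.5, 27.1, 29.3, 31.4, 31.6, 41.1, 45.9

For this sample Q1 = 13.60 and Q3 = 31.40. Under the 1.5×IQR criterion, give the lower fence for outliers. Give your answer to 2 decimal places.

-13.10

IQR = Q3 − Q1 = 31.40 − 13.60 = 17.80.
Lower fence = Q1 − 1.5·IQR = 13.60 − 26.70 = -13.10.
Upper fence = Q3 + 1.5·IQR = 31.40 + 26.70 = 58.10.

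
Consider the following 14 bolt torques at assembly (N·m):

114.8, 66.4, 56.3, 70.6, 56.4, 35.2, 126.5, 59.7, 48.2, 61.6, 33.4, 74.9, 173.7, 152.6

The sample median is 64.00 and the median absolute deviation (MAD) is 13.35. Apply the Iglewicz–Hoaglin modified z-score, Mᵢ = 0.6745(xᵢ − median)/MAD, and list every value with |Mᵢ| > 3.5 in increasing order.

|Mᵢ| > 3.5 ⇔ |xᵢ − 64.00| > 3.5·13.35/0.6745 = 69.27.
So outliers lie outside [-5.27, 133.27].
152.6: M = 4.48 → outlier.
173.7: M = 5.54 → outlier.

152.6, 173.7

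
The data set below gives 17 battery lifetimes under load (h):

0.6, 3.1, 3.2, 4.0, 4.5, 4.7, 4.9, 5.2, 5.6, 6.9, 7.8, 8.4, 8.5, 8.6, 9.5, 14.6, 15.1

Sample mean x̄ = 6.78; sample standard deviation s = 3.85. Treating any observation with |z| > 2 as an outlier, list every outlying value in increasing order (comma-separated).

14.6, 15.1

Cutoffs at x̄ ± 2s: 6.78 ± 2·3.85 = [-0.92, 14.48].
14.6: z = 2.03, |z| > 2 → outlier.
15.1: z = 2.16, |z| > 2 → outlier.
Every other value lies within [-0.92, 14.48].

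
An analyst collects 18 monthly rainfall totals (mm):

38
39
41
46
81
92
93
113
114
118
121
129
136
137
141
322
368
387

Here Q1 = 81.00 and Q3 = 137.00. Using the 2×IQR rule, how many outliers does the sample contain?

IQR = 56.00; fences at 81.00 − 112.00 = -31.00 and 137.00 + 112.00 = 249.00.
Outside the cutoffs: 322, 368, 387.

3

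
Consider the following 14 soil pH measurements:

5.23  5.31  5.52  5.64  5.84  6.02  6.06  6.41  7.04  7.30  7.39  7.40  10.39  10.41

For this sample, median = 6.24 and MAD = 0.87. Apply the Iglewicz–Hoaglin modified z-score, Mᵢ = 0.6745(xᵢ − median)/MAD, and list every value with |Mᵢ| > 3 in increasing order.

|Mᵢ| > 3 ⇔ |xᵢ − 6.24| > 3·0.87/0.6745 = 3.87.
So outliers lie outside [2.37, 10.11].
10.39: M = 3.22 → outlier.
10.41: M = 3.23 → outlier.

10.39, 10.41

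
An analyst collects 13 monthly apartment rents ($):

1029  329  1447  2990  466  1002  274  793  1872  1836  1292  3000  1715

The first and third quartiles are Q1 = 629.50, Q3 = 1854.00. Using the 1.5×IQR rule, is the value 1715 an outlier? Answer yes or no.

IQR = Q3 − Q1 = 1854.00 − 629.50 = 1224.50.
Lower fence = Q1 − 1.5·IQR = 629.50 − 1836.75 = -1207.25.
Upper fence = Q3 + 1.5·IQR = 1854.00 + 1836.75 = 3690.75.
1715 lies within [-1207.25, 3690.75].

no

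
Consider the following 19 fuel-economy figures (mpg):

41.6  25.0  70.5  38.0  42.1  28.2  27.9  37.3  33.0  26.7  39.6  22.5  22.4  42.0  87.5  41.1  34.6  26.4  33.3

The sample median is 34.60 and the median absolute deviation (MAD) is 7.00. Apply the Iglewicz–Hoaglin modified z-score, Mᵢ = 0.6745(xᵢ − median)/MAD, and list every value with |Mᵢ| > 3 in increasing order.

|Mᵢ| > 3 ⇔ |xᵢ − 34.60| > 3·7.00/0.6745 = 31.13.
So outliers lie outside [3.47, 65.73].
70.5: M = 3.46 → outlier.
87.5: M = 5.10 → outlier.

70.5, 87.5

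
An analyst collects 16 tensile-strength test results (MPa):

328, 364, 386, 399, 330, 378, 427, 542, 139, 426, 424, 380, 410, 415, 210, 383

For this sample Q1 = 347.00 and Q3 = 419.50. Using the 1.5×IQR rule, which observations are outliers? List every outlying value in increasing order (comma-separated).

139, 210, 542

IQR = Q3 − Q1 = 419.50 − 347.00 = 72.50.
Lower fence = Q1 − 1.5·IQR = 347.00 − 108.75 = 238.25.
Upper fence = Q3 + 1.5·IQR = 419.50 + 108.75 = 528.25.
139 < 238.25 → outlier.
210 < 238.25 → outlier.
542 > 528.25 → outlier.
All remaining values lie within [238.25, 528.25].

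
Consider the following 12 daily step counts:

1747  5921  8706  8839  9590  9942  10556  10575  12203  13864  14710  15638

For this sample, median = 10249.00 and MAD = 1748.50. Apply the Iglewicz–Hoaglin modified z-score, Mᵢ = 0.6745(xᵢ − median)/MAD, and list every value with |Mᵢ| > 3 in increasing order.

1747

|Mᵢ| > 3 ⇔ |xᵢ − 10249.00| > 3·1748.50/0.6745 = 7776.87.
So outliers lie outside [2472.13, 18025.87].
1747: M = -3.28 → outlier.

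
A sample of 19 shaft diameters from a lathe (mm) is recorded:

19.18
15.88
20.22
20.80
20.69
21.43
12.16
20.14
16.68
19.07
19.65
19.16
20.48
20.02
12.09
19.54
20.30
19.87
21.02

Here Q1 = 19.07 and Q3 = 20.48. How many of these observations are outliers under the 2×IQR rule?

IQR = 1.41; fences at 19.07 − 2.82 = 16.25 and 20.48 + 2.82 = 23.30.
Outside the cutoffs: 12.09, 12.16, 15.88.

3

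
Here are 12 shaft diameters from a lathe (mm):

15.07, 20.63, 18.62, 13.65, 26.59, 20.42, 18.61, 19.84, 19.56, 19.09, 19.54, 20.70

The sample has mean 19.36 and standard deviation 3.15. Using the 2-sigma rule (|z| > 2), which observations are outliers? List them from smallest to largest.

26.59

Cutoffs at x̄ ± 2s: 19.36 ± 2·3.15 = [13.06, 25.66].
26.59: z = 2.30, |z| > 2 → outlier.
Every other value lies within [13.06, 25.66].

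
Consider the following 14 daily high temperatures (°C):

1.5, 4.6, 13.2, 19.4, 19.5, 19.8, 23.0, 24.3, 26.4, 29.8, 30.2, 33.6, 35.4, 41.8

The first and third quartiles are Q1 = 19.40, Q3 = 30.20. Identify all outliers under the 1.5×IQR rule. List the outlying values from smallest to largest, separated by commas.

IQR = Q3 − Q1 = 30.20 − 19.40 = 10.80.
Lower fence = Q1 − 1.5·IQR = 19.40 − 16.20 = 3.20.
Upper fence = Q3 + 1.5·IQR = 30.20 + 16.20 = 46.40.
1.5 < 3.20 → outlier.
All remaining values lie within [3.20, 46.40].

1.5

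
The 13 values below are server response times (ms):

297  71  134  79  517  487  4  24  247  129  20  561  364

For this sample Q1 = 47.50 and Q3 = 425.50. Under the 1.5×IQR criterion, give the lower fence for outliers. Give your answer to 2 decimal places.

IQR = Q3 − Q1 = 425.50 − 47.50 = 378.00.
Lower fence = Q1 − 1.5·IQR = 47.50 − 567.00 = -519.50.
Upper fence = Q3 + 1.5·IQR = 425.50 + 567.00 = 992.50.

-519.50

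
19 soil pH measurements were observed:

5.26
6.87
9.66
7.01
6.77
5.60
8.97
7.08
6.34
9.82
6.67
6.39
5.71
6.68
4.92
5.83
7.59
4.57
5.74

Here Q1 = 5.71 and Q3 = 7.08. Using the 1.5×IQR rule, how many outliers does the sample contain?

2

IQR = 1.37; fences at 5.71 − 2.055 = 3.655 and 7.08 + 2.055 = 9.135.
Outside the cutoffs: 9.66, 9.82.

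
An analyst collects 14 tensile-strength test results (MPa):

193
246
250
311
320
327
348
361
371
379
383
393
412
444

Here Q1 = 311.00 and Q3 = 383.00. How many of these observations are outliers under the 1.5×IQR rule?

1

IQR = 72.00; fences at 311.00 − 108.00 = 203.00 and 383.00 + 108.00 = 491.00.
Outside the cutoffs: 193.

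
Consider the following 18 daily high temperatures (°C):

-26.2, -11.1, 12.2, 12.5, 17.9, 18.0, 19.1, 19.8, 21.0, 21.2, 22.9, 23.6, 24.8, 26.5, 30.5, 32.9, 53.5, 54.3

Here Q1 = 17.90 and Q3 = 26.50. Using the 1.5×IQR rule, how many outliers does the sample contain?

IQR = 8.60; fences at 17.90 − 12.90 = 5.00 and 26.50 + 12.90 = 39.40.
Outside the cutoffs: -26.2, -11.1, 53.5, 54.3.

4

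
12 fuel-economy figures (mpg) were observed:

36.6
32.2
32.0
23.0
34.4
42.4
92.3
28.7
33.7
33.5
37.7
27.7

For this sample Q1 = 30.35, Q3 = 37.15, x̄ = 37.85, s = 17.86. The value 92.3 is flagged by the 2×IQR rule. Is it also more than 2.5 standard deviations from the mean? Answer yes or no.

yes

z = (92.3 − 37.85) / 17.86 = 3.05.
|z| = 3.05 > 2.5.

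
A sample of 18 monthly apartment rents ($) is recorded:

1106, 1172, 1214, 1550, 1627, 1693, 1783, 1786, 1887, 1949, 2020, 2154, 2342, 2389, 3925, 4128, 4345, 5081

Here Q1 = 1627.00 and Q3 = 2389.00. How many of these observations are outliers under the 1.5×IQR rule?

4

IQR = 762.00; fences at 1627.00 − 1143.00 = 484.00 and 2389.00 + 1143.00 = 3532.00.
Outside the cutoffs: 3925, 4128, 4345, 5081.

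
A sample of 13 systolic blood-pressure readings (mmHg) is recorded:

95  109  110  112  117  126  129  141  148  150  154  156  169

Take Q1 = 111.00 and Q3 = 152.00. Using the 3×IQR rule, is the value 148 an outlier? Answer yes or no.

no

IQR = Q3 − Q1 = 152.00 − 111.00 = 41.00.
Lower fence = Q1 − 3·IQR = 111.00 − 123.00 = -12.00.
Upper fence = Q3 + 3·IQR = 152.00 + 123.00 = 275.00.
148 lies within [-12.00, 275.00].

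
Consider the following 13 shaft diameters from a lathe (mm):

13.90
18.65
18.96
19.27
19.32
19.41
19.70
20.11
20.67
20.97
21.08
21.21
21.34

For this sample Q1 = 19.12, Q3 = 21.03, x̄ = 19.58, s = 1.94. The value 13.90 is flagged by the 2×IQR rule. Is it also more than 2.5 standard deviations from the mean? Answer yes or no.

z = (13.90 − 19.58) / 1.94 = -2.93.
|z| = 2.93 > 2.5.

yes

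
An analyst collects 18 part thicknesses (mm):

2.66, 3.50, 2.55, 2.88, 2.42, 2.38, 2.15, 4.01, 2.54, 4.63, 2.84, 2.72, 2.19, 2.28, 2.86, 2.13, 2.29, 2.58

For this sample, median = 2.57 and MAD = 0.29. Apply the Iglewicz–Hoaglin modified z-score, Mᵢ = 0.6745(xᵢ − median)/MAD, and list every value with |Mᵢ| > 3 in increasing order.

4.01, 4.63

|Mᵢ| > 3 ⇔ |xᵢ − 2.57| > 3·0.29/0.6745 = 1.29.
So outliers lie outside [1.28, 3.86].
4.01: M = 3.35 → outlier.
4.63: M = 4.79 → outlier.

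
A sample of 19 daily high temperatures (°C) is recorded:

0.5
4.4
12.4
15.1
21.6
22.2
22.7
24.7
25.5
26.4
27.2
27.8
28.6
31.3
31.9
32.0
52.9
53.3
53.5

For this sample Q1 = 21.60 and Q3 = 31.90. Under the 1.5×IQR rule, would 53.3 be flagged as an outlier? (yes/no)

IQR = Q3 − Q1 = 31.90 − 21.60 = 10.30.
Lower fence = Q1 − 1.5·IQR = 21.60 − 15.45 = 6.15.
Upper fence = Q3 + 1.5·IQR = 31.90 + 15.45 = 47.35.
53.3 lies above the upper fence.

yes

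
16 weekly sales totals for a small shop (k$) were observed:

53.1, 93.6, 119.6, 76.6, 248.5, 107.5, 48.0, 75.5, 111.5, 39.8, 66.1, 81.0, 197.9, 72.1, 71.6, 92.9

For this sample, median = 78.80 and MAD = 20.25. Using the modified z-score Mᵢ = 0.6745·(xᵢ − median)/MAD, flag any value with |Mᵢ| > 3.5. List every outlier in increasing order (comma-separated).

197.9, 248.5

|Mᵢ| > 3.5 ⇔ |xᵢ − 78.80| > 3.5·20.25/0.6745 = 105.08.
So outliers lie outside [-26.28, 183.88].
197.9: M = 3.97 → outlier.
248.5: M = 5.65 → outlier.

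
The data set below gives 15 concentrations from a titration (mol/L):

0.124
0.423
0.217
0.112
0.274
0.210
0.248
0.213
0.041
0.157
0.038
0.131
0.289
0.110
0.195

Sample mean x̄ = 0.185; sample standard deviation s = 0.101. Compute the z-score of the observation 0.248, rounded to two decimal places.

z = (0.248 − 0.185) / 0.101 = 0.62.

0.62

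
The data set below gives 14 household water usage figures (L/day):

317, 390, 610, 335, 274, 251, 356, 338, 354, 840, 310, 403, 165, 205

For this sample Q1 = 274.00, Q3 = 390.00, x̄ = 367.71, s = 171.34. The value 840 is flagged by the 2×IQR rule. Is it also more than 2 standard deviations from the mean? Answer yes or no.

z = (840 − 367.71) / 171.34 = 2.76.
|z| = 2.76 > 2.

yes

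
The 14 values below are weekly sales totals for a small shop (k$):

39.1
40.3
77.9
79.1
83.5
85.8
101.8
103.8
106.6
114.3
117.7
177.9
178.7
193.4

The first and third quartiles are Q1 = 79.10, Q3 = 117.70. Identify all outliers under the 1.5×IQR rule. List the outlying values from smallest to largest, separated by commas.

IQR = Q3 − Q1 = 117.70 − 79.10 = 38.60.
Lower fence = Q1 − 1.5·IQR = 79.10 − 57.90 = 21.20.
Upper fence = Q3 + 1.5·IQR = 117.70 + 57.90 = 175.60.
177.9 > 175.60 → outlier.
178.7 > 175.60 → outlier.
193.4 > 175.60 → outlier.
All remaining values lie within [21.20, 175.60].

177.9, 178.7, 193.4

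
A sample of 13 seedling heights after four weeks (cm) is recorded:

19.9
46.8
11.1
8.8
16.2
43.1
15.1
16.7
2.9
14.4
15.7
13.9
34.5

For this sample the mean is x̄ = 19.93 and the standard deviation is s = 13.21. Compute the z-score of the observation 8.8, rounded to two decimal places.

-0.84

z = (8.8 − 19.93) / 13.21 = -0.84.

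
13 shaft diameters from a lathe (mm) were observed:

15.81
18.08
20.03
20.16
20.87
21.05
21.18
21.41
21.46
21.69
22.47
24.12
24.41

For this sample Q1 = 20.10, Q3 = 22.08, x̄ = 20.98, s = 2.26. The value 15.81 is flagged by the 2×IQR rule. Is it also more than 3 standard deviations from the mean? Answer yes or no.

z = (15.81 − 20.98) / 2.26 = -2.29.
|z| = 2.29 ≤ 3.

no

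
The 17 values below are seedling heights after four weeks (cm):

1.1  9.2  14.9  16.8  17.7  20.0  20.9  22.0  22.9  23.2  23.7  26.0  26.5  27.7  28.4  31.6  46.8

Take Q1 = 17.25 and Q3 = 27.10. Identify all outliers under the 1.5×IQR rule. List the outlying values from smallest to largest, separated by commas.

IQR = Q3 − Q1 = 27.10 − 17.25 = 9.85.
Lower fence = Q1 − 1.5·IQR = 17.25 − 14.775 = 2.475.
Upper fence = Q3 + 1.5·IQR = 27.10 + 14.775 = 41.875.
1.1 < 2.475 → outlier.
46.8 > 41.875 → outlier.
All remaining values lie within [2.475, 41.875].

1.1, 46.8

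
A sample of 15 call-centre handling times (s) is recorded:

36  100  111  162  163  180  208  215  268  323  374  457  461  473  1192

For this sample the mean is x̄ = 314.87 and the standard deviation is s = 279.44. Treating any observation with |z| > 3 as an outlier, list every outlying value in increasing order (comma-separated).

1192

Cutoffs at x̄ ± 3s: 314.87 ± 3·279.44 = [-523.45, 1153.19].
1192: z = 3.14, |z| > 3 → outlier.
Every other value lies within [-523.45, 1153.19].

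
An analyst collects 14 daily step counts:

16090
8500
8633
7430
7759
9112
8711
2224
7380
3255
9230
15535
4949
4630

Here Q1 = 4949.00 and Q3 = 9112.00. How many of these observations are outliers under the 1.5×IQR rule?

2

IQR = 4163.00; fences at 4949.00 − 6244.50 = -1295.50 and 9112.00 + 6244.50 = 15356.50.
Outside the cutoffs: 15535, 16090.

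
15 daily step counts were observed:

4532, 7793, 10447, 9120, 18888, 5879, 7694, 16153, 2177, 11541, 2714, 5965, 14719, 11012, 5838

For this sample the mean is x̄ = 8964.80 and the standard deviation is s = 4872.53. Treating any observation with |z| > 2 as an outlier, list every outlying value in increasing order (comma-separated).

Cutoffs at x̄ ± 2s: 8964.80 ± 2·4872.53 = [-780.26, 18709.86].
18888: z = 2.04, |z| > 2 → outlier.
Every other value lies within [-780.26, 18709.86].

18888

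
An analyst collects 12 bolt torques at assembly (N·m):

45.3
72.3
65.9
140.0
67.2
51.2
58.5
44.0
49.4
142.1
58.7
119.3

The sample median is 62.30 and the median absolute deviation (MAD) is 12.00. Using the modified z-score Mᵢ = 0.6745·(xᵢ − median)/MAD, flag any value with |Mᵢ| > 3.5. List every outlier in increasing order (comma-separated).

|Mᵢ| > 3.5 ⇔ |xᵢ − 62.30| > 3.5·12.00/0.6745 = 62.27.
So outliers lie outside [0.03, 124.57].
140.0: M = 4.37 → outlier.
142.1: M = 4.49 → outlier.

140.0, 142.1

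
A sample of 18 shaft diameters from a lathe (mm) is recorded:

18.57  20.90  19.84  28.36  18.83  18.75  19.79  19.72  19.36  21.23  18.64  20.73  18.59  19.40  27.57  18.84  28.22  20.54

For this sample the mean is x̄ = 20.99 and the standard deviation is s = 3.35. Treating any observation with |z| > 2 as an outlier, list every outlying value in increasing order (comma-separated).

Cutoffs at x̄ ± 2s: 20.99 ± 2·3.35 = [14.29, 27.69].
28.22: z = 2.16, |z| > 2 → outlier.
28.36: z = 2.20, |z| > 2 → outlier.
Every other value lies within [14.29, 27.69].

28.22, 28.36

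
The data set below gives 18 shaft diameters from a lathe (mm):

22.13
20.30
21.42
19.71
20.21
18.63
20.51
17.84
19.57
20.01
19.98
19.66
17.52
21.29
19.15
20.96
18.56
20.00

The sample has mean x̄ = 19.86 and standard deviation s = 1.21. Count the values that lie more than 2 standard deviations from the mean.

0

Cutoffs: x̄ ± 2s = [17.44, 22.28].
Every value lies within the cutoffs.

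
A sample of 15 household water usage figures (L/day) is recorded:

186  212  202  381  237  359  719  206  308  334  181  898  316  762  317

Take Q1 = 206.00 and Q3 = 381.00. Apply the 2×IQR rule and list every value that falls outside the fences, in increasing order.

IQR = Q3 − Q1 = 381.00 − 206.00 = 175.00.
Lower fence = Q1 − 2·IQR = 206.00 − 350.00 = -144.00.
Upper fence = Q3 + 2·IQR = 381.00 + 350.00 = 731.00.
762 > 731.00 → outlier.
898 > 731.00 → outlier.
All remaining values lie within [-144.00, 731.00].

762, 898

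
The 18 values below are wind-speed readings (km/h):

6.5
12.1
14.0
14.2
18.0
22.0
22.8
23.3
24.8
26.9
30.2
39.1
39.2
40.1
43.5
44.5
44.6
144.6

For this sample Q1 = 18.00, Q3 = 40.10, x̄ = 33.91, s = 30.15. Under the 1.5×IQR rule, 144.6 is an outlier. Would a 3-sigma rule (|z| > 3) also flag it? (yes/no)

yes

z = (144.6 − 33.91) / 30.15 = 3.67.
|z| = 3.67 > 3.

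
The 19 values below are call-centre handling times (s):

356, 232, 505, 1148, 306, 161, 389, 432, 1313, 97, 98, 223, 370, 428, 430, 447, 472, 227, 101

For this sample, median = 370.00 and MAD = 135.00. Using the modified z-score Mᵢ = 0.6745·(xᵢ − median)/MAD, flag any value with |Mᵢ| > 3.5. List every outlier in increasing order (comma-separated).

|Mᵢ| > 3.5 ⇔ |xᵢ − 370.00| > 3.5·135.00/0.6745 = 700.52.
So outliers lie outside [-330.52, 1070.52].
1148: M = 3.89 → outlier.
1313: M = 4.71 → outlier.

1148, 1313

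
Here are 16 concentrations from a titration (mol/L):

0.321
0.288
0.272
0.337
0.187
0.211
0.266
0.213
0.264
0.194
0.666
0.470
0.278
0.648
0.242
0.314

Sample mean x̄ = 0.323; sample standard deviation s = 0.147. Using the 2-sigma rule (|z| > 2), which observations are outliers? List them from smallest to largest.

0.648, 0.666

Cutoffs at x̄ ± 2s: 0.323 ± 2·0.147 = [0.029, 0.617].
0.648: z = 2.21, |z| > 2 → outlier.
0.666: z = 2.33, |z| > 2 → outlier.
Every other value lies within [0.029, 0.617].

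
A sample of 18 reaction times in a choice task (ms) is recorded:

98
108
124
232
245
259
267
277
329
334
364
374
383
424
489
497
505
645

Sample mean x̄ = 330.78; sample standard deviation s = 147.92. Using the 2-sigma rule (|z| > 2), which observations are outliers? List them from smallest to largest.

Cutoffs at x̄ ± 2s: 330.78 ± 2·147.92 = [34.94, 626.62].
645: z = 2.12, |z| > 2 → outlier.
Every other value lies within [34.94, 626.62].

645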